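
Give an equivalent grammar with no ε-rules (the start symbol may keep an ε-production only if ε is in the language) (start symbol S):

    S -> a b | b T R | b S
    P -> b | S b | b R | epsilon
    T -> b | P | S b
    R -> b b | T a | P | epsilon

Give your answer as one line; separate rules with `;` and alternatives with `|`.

Nullable nonterminals: {P, R, T}.
ε ∉ L(G), so no ε-production is kept.
For each production, add variants omitting each subset of nullable occurrences: S → b T R gives b T R | b T | b R | b. R → T a gives T a | a.

S -> a b | b T R | b T | b R | b | b S; P -> b | S b | b R; T -> b | P | S b; R -> b b | T a | a | P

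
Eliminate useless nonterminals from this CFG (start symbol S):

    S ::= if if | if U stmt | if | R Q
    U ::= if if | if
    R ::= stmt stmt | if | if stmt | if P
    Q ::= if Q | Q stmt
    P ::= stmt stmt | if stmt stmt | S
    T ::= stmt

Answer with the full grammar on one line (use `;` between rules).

Generating nonterminals: {P, R, S, T, U}.
Reachable from S after that: {S, U}.
Removed useless symbols: {P, Q, R, T} and every production mentioning them.

S ::= if if | if U stmt | if; U ::= if if | if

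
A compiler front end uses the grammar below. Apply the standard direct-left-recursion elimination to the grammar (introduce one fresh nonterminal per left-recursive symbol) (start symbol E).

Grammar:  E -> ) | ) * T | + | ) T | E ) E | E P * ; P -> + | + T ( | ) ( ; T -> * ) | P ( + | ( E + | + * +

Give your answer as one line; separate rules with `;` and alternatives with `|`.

E is directly left-recursive.
For E: α = {) E, P *}, β = {), ) * T, +, ) T}. Rewrite as E → β E' and E' → α E' | ε.

E -> ) E' | ) * T E' | + E' | ) T E'; P -> + | + T ( | ) (; T -> * ) | P ( + | ( E + | + * +; E' -> ) E E' | P * E' | eps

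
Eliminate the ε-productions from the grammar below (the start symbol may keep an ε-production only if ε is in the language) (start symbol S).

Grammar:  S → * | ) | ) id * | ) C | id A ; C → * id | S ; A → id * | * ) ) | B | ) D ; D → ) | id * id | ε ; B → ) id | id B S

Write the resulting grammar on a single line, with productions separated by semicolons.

Nullable nonterminals: {D}.
ε ∉ L(G), so no ε-production is kept.
Expand every rule over subsets of its nullable positions: A → ) D gives ) D | ).

S → * | ) | ) id * | ) C | id A; C → * id | S; A → id * | * ) ) | B | ) D | ); D → ) | id * id; B → ) id | id B S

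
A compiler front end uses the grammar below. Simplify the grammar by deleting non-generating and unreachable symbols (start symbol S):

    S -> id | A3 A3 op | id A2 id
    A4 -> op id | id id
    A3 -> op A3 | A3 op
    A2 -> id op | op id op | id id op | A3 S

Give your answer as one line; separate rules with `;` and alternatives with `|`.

Generating nonterminals: {A2, A4, S}.
Reachable from S after that: {A2, S}.
Removed useless symbols: {A3, A4} and every production mentioning them.

S -> id | id A2 id; A2 -> id op | op id op | id id op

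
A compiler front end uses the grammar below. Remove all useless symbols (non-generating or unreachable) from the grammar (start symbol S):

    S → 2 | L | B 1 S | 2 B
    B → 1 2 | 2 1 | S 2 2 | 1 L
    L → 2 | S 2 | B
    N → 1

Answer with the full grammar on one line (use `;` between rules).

Generating nonterminals: {B, L, N, S}.
Reachable from S after that: {B, L, S}.
Removed useless symbols: {N} and every production mentioning them.

S → 2 | L | B 1 S | 2 B; B → 1 2 | 2 1 | S 2 2 | 1 L; L → 2 | S 2 | B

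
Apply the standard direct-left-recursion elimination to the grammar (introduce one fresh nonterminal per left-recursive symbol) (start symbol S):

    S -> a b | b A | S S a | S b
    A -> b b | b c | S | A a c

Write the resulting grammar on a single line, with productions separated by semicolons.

S, A are directly left-recursive.
For S: α = {S a, b}, β = {a b, b A}. Rewrite as S → β S' and S' → α S' | ε.
For A: α = {a c}, β = {b b, b c, S}. Rewrite as A → β A' and A' → α A' | ε.

S -> a b S' | b A S'; A -> b b A' | b c A' | S A'; S' -> S a S' | b S' | ε; A' -> a c A' | ε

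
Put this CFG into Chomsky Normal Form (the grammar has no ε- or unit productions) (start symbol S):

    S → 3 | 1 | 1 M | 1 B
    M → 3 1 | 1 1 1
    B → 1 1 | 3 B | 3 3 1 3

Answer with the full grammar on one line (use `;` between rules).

S → 3 | 1 | X1 M | X1 B; M → X2 X1 | X1 Y1; B → X1 X1 | X2 B | X2 Y2; X1 → 1; X2 → 3; Y1 → X1 X1; Y2 → X2 Y3; Y3 → X1 X2

Introduce a nonterminal for each terminal appearing in a rule of length ≥ 2: X1 → 1, X2 → 3.
Binarize each right-hand side of length ≥ 3 by chaining fresh nonterminals (Y1, Y2, …): affected rules were M → X1 X1 X1; B → X2 X2 X1 X2.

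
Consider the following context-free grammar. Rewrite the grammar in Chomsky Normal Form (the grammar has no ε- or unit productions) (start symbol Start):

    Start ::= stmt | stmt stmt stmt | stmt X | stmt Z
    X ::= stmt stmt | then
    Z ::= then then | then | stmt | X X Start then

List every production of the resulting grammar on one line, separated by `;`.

Start ::= stmt | X1 Y1 | X1 X | X1 Z; X ::= X1 X1 | then; Z ::= X2 X2 | then | stmt | X Y2; X1 ::= stmt; X2 ::= then; Y1 ::= X1 X1; Y2 ::= X Y3; Y3 ::= Start X2

Introduce a nonterminal for each terminal appearing in a rule of length ≥ 2: X1 → stmt, X2 → then.
Binarize each right-hand side of length ≥ 3 by chaining fresh nonterminals (Y1, Y2, …): affected rules were Start → X1 X1 X1; Z → X X Start X2.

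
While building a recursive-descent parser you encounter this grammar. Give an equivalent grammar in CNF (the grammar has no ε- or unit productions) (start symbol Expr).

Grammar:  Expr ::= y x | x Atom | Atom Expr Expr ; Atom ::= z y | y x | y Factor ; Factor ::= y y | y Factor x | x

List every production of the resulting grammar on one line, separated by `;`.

Expr ::= X1 X2 | X2 Atom | Atom Y1; Atom ::= X3 X1 | X1 X2 | X1 Factor; Factor ::= X1 X1 | X1 Y2 | x; X1 ::= y; X2 ::= x; X3 ::= z; Y1 ::= Expr Expr; Y2 ::= Factor X2

Introduce a nonterminal for each terminal appearing in a rule of length ≥ 2: X1 → y, X2 → x, X3 → z.
Binarize each right-hand side of length ≥ 3 by chaining fresh nonterminals (Y1, Y2, …): affected rules were Expr → Atom Expr Expr; Factor → X1 Factor X2.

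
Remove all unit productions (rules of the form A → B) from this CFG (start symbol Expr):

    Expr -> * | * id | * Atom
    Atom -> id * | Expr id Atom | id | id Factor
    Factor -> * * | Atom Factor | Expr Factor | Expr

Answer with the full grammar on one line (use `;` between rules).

Unit pairs: Factor ⇒* {Expr}.
For every A with A ⇒* B via unit rules, add B's non-unit alternatives to A; then delete every rule of the form X → Y.

Expr -> * | * id | * Atom; Atom -> id * | Expr id Atom | id | id Factor; Factor -> * * | Atom Factor | Expr Factor | * | * id | * Atom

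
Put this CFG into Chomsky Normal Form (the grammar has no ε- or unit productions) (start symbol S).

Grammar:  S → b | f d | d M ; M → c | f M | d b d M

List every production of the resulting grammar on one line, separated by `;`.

S → b | X1 X2 | X2 M; M → c | X1 M | X2 Y1; X1 → f; X2 → d; X3 → b; Y1 → X3 Y2; Y2 → X2 M

Introduce a nonterminal for each terminal appearing in a rule of length ≥ 2: X1 → f, X2 → d, X3 → b.
Binarize each right-hand side of length ≥ 3 by chaining fresh nonterminals (Y1, Y2, …): affected rules were M → X2 X3 X2 M.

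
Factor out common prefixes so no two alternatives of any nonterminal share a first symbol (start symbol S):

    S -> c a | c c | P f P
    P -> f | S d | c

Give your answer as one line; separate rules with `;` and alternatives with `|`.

S has alternatives sharing prefix 'c': factor to S → c S' with S' → a | c.

S -> P f P | c S'; P -> f | S d | c; S' -> a | c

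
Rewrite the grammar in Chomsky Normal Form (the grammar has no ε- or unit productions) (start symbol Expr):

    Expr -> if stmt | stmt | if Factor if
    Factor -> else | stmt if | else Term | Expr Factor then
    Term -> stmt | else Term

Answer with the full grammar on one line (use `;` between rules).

Expr -> X1 X2 | stmt | X1 Y1; Factor -> else | X2 X1 | X3 Term | Expr Y2; Term -> stmt | X3 Term; X1 -> if; X2 -> stmt; X3 -> else; X4 -> then; Y1 -> Factor X1; Y2 -> Factor X4

Introduce a nonterminal for each terminal appearing in a rule of length ≥ 2: X1 → if, X2 → stmt, X3 → else, X4 → then.
Binarize each right-hand side of length ≥ 3 by chaining fresh nonterminals (Y1, Y2, …): affected rules were Expr → X1 Factor X1; Factor → Expr Factor X4.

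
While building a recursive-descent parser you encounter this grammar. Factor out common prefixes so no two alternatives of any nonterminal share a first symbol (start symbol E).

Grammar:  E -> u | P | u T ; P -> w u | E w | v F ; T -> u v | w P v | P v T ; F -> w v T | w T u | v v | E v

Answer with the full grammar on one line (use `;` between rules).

E -> P | u E'; P -> w u | E w | v F; T -> u v | w P v | P v T; F -> v v | E v | w F'; E' -> ε | T; F' -> v T | T u

E has alternatives sharing prefix 'u': factor to E → u E' with E' → ε | T.
F has alternatives sharing prefix 'w': factor to F → w F' with F' → v T | T u.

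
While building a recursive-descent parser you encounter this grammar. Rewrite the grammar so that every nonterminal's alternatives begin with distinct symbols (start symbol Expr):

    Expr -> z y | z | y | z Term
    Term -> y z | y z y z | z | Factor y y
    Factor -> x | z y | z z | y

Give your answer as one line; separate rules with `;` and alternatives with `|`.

Expr -> y | z Expr1; Term -> z | Factor y y | y z Term1; Factor -> x | y | z Factor1; Expr1 -> y | ε | Term; Term1 -> ε | y z; Factor1 -> y | z

Expr has alternatives sharing prefix 'z': factor to Expr → z Expr1 with Expr1 → y | ε | Term.
Term has alternatives sharing prefix 'y z': factor to Term → y z Term1 with Term1 → ε | y z.
Factor has alternatives sharing prefix 'z': factor to Factor → z Factor1 with Factor1 → y | z.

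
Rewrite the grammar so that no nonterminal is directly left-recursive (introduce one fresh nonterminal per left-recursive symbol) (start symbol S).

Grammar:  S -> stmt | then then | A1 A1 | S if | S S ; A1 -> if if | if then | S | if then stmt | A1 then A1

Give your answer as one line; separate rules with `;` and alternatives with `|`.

Left recursion appears on S, A1.
For S: α = {if, S}, β = {stmt, then then, A1 A1}. Rewrite as S → β S' and S' → α S' | ε.
For A1: α = {then A1}, β = {if if, if then, S, if then stmt}. Rewrite as A1 → β A1' and A1' → α A1' | ε.

S -> stmt S' | then then S' | A1 A1 S'; A1 -> if if A1' | if then A1' | S A1' | if then stmt A1'; S' -> if S' | S S' | eps; A1' -> then A1 A1' | eps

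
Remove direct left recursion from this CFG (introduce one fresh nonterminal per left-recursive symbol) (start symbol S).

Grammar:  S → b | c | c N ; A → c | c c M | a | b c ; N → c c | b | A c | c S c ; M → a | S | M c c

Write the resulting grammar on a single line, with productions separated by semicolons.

Directly left-recursive nonterminal: M.
For M: α = {c c}, β = {a, S}. Rewrite as M → β M' and M' → α M' | ε.

S → b | c | c N; A → c | c c M | a | b c; N → c c | b | A c | c S c; M → a M' | S M'; M' → c c M' | ε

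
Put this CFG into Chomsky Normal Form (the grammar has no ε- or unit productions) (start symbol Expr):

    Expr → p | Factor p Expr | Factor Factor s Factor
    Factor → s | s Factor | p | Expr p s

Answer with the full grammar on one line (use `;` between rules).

Expr → p | Factor Y1 | Factor Y2; Factor → s | X2 Factor | p | Expr Y4; X1 → p; X2 → s; Y1 → X1 Expr; Y2 → Factor Y3; Y3 → X2 Factor; Y4 → X1 X2

Introduce a nonterminal for each terminal appearing in a rule of length ≥ 2: X1 → p, X2 → s.
Binarize each right-hand side of length ≥ 3 by chaining fresh nonterminals (Y1, Y2, …): affected rules were Expr → Factor X1 Expr; Expr → Factor Factor X2 Factor; Factor → Expr X1 X2.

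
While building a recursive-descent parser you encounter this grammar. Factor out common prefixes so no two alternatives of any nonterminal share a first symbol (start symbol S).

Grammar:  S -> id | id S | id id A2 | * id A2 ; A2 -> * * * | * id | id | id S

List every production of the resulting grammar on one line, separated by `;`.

S has alternatives sharing prefix 'id': factor to S → id S' with S' → ε | S | id A2.
A2 has alternatives sharing prefix '*': factor to A2 → * A2' with A2' → * * | id.
A2 has alternatives sharing prefix 'id': factor to A2 → id A2'' with A2'' → ε | S.

S -> * id A2 | id S'; A2 -> * A2' | id A2''; S' -> ε | S | id A2; A2' -> * * | id; A2'' -> ε | S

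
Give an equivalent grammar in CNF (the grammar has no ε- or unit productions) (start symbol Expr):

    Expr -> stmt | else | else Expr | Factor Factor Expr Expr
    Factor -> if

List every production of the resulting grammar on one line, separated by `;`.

Expr -> stmt | else | X1 Expr | Factor Y1; Factor -> if; X1 -> else; Y1 -> Factor Y2; Y2 -> Expr Expr

Introduce a nonterminal for each terminal appearing in a rule of length ≥ 2: X1 → else.
Binarize each right-hand side of length ≥ 3 by chaining fresh nonterminals (Y1, Y2, …): affected rules were Expr → Factor Factor Expr Expr.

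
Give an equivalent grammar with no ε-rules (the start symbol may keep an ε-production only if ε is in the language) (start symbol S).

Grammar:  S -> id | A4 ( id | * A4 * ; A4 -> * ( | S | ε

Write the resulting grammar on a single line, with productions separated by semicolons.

S -> id | A4 ( id | ( id | * A4 * | * *; A4 -> * ( | S

Nullable set = {A4}.
ε ∉ L(G), so no ε-production is kept.
For each production, add variants omitting each subset of nullable occurrences: S → A4 ( id gives A4 ( id | ( id. S → * A4 * gives * A4 * | * *.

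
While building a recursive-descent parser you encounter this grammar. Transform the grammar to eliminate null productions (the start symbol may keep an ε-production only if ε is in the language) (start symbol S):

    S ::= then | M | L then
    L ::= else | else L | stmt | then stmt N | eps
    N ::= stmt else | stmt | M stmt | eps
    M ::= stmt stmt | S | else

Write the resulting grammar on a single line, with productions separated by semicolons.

Nullable nonterminals: {L, N}.
ε ∉ L(G), so no ε-production is kept.
Add the nullable-subset variants: L → then stmt N gives then stmt N | then stmt.

S ::= then | M | L then; L ::= else | else L | stmt | then stmt N | then stmt; N ::= stmt else | stmt | M stmt; M ::= stmt stmt | S | else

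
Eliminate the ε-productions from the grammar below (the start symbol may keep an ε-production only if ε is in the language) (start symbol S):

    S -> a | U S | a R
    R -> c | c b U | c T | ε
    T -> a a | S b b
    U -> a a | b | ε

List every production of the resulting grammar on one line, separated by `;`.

Nullable nonterminals: {R, U}.
ε ∉ L(G), so no ε-production is kept.
Add the nullable-subset variants: R → c b U gives c b U | c b.

S -> a | U S | a R; R -> c | c b U | c b | c T; T -> a a | S b b; U -> a a | b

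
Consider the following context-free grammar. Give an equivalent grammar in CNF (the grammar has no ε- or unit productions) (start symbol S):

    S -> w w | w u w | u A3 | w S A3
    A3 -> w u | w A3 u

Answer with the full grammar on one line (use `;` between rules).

Introduce a nonterminal for each terminal appearing in a rule of length ≥ 2: X1 → w, X2 → u.
Binarize each right-hand side of length ≥ 3 by chaining fresh nonterminals (Y1, Y2, …): affected rules were S → X1 X2 X1; S → X1 S A3; A3 → X1 A3 X2.

S -> X1 X1 | X1 Y1 | X2 A3 | X1 Y2; A3 -> X1 X2 | X1 Y3; X1 -> w; X2 -> u; Y1 -> X2 X1; Y2 -> S A3; Y3 -> A3 X2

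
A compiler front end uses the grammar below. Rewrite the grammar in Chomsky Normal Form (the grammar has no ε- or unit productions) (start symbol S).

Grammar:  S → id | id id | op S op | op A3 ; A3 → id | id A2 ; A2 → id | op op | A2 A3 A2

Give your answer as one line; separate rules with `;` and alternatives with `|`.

Introduce a nonterminal for each terminal appearing in a rule of length ≥ 2: X1 → id, X2 → op.
Binarize each right-hand side of length ≥ 3 by chaining fresh nonterminals (Y1, Y2, …): affected rules were S → X2 S X2; A2 → A2 A3 A2.

S → id | X1 X1 | X2 Y1 | X2 A3; A3 → id | X1 A2; A2 → id | X2 X2 | A2 Y2; X1 → id; X2 → op; Y1 → S X2; Y2 → A3 A2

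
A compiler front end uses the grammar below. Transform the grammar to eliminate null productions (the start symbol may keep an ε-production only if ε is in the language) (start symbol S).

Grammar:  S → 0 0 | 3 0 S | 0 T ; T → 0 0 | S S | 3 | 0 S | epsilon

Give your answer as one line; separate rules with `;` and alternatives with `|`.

The nullable symbols are {T}.
ε ∉ L(G), so no ε-production is kept.
Expand every rule over subsets of its nullable positions: S → 0 T gives 0 T | 0.

S → 0 0 | 3 0 S | 0 T | 0; T → 0 0 | S S | 3 | 0 S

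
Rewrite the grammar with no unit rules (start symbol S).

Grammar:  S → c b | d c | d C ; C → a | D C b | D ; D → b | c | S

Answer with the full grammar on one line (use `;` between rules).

Unit pairs: C ⇒* {D, S}; D ⇒* {S}.
For every A with A ⇒* B via unit rules, add B's non-unit alternatives to A; then delete every rule of the form X → Y.

S → c b | d c | d C; C → c b | d c | d C | a | D C b | b | c; D → c b | d c | d C | b | c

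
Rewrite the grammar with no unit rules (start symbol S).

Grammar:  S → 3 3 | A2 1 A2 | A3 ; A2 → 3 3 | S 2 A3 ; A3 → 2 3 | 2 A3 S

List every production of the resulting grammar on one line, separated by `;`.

S → 3 3 | A2 1 A2 | 2 3 | 2 A3 S; A2 → 3 3 | S 2 A3; A3 → 2 3 | 2 A3 S

Unit pairs: S ⇒* {A3}.
For each unit pair (A, B), copy every non-unit production of B to A, then drop all unit productions.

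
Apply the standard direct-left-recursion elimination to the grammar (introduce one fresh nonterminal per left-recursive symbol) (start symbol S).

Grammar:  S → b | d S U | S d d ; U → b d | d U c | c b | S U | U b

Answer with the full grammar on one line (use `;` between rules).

Left recursion appears on S, U.
For S: α = {d d}, β = {b, d S U}. Rewrite as S → β S' and S' → α S' | ε.
For U: α = {b}, β = {b d, d U c, c b, S U}. Rewrite as U → β U' and U' → α U' | ε.

S → b S' | d S U S'; U → b d U' | d U c U' | c b U' | S U U'; S' → d d S' | eps; U' → b U' | eps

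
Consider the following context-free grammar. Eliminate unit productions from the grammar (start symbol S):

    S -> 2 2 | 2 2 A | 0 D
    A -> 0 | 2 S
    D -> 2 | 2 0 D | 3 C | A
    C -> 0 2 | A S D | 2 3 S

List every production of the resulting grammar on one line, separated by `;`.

S -> 2 2 | 2 2 A | 0 D; A -> 0 | 2 S; D -> 2 | 2 0 D | 3 C | 0 | 2 S; C -> 0 2 | A S D | 2 3 S

Unit pairs: D ⇒* {A}.
Replace each nonterminal's rules with the union of the non-unit rules of every nonterminal it unit-derives.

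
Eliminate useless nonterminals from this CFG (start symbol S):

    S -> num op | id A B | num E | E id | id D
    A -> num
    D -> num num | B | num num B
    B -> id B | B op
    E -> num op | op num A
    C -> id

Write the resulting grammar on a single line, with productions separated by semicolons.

Generating nonterminals: {A, C, D, E, S}.
Reachable from S after that: {A, D, E, S}.
Removed useless symbols: {B, C} and every production mentioning them.

S -> num op | num E | E id | id D; A -> num; D -> num num; E -> num op | op num A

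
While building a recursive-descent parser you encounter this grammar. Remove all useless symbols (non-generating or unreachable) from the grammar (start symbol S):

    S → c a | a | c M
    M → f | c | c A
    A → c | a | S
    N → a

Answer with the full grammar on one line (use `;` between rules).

Generating nonterminals: {A, M, N, S}.
Reachable from S after that: {A, M, S}.
Removed useless symbols: {N} and every production mentioning them.

S → c a | a | c M; M → f | c | c A; A → c | a | S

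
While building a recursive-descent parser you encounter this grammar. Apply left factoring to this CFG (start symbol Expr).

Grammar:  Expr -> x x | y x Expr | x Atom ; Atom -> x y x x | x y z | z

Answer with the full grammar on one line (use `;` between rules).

Expr -> y x Expr | x Expr1; Atom -> z | x y Atom1; Expr1 -> x | Atom; Atom1 -> x x | z

Expr has alternatives sharing prefix 'x': factor to Expr → x Expr1 with Expr1 → x | Atom.
Atom has alternatives sharing prefix 'x y': factor to Atom → x y Atom1 with Atom1 → x x | z.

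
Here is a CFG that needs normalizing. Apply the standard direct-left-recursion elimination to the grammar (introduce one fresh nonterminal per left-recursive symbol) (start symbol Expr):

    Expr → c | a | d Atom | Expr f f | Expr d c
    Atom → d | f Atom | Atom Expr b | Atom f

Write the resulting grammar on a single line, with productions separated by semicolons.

Expr → c Expr1 | a Expr1 | d Atom Expr1; Atom → d Atom1 | f Atom Atom1; Expr1 → f f Expr1 | d c Expr1 | ε; Atom1 → Expr b Atom1 | f Atom1 | ε

Expr, Atom are directly left-recursive.
For Expr: α = {f f, d c}, β = {c, a, d Atom}. Rewrite as Expr → β Expr1 and Expr1 → α Expr1 | ε.
For Atom: α = {Expr b, f}, β = {d, f Atom}. Rewrite as Atom → β Atom1 and Atom1 → α Atom1 | ε.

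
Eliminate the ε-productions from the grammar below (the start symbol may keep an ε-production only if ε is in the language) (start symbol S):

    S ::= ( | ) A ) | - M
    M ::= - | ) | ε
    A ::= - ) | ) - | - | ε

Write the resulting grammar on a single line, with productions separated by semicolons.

S ::= ( | ) A ) | ) ) | - M | -; M ::= - | ); A ::= - ) | ) - | -

The nullable symbols are {A, M}.
ε ∉ L(G), so no ε-production is kept.
Expand every rule over subsets of its nullable positions: S → ) A ) gives ) A ) | ) ). S → - M gives - M | -.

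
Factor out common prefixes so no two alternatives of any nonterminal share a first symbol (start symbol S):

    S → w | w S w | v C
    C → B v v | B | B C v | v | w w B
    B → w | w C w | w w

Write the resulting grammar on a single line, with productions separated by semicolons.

S has alternatives sharing prefix 'w': factor to S → w S' with S' → ε | S w.
C has alternatives sharing prefix 'B': factor to C → B C' with C' → v v | ε | C v.
B has alternatives sharing prefix 'w': factor to B → w B' with B' → ε | C w | w.

S → v C | w S'; C → v | w w B | B C'; B → w B'; S' → ε | S w; C' → v v | ε | C v; B' → ε | C w | w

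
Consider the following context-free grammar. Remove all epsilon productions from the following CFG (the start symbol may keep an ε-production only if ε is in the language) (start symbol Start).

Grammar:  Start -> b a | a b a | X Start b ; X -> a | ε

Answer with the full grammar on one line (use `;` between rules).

Nullable set = {X}.
ε ∉ L(G), so no ε-production is kept.
For each production, add variants omitting each subset of nullable occurrences: Start → X Start b gives X Start b | Start b.

Start -> b a | a b a | X Start b | Start b; X -> a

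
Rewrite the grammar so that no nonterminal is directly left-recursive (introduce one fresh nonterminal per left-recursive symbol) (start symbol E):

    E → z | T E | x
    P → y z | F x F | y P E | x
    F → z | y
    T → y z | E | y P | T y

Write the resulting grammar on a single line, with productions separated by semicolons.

Directly left-recursive nonterminal: T.
For T: α = {y}, β = {y z, E, y P}. Rewrite as T → β T' and T' → α T' | ε.

E → z | T E | x; P → y z | F x F | y P E | x; F → z | y; T → y z T' | E T' | y P T'; T' → y T' | epsilon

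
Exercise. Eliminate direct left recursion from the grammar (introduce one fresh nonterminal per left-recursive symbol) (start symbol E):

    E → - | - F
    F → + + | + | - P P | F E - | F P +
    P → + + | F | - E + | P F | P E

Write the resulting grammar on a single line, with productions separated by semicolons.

Directly left-recursive nonterminals: F, P.
For F: α = {E -, P +}, β = {+ +, +, - P P}. Rewrite as F → β F' and F' → α F' | ε.
For P: α = {F, E}, β = {+ +, F, - E +}. Rewrite as P → β P' and P' → α P' | ε.

E → - | - F; F → + + F' | + F' | - P P F'; P → + + P' | F P' | - E + P'; F' → E - F' | P + F' | ε; P' → F P' | E P' | ε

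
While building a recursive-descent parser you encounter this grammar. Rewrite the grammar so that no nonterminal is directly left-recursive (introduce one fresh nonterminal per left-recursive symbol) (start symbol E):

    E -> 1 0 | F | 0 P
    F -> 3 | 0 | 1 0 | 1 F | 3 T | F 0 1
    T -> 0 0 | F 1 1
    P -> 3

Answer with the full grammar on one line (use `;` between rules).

E -> 1 0 | F | 0 P; F -> 3 F' | 0 F' | 1 0 F' | 1 F F' | 3 T F'; T -> 0 0 | F 1 1; P -> 3; F' -> 0 1 F' | ε

F is directly left-recursive.
For F: α = {0 1}, β = {3, 0, 1 0, 1 F, 3 T}. Rewrite as F → β F' and F' → α F' | ε.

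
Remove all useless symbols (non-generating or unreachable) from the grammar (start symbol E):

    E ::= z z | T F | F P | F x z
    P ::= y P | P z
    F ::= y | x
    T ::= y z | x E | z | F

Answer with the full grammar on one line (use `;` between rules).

E ::= z z | T F | F x z; F ::= y | x; T ::= y z | x E | z | F

Generating nonterminals: {E, F, T}.
Reachable from E after that: {E, F, T}.
Removed useless symbols: {P} and every production mentioning them.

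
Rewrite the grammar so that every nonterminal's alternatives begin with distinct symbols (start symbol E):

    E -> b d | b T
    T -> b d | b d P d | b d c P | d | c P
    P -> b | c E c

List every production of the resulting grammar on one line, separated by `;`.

E -> b E'; T -> d | c P | b d T'; P -> b | c E c; E' -> d | T; T' -> ε | P d | c P

E has alternatives sharing prefix 'b': factor to E → b E' with E' → d | T.
T has alternatives sharing prefix 'b d': factor to T → b d T' with T' → ε | P d | c P.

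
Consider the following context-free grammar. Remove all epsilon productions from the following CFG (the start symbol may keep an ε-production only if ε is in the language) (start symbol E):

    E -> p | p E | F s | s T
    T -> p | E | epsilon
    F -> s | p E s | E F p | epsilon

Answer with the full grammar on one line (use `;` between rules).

E -> p | p E | F s | s | s T; T -> p | E; F -> s | p E s | E F p | E p

Nullable nonterminals: {F, T}.
ε ∉ L(G), so no ε-production is kept.
Expand every rule over subsets of its nullable positions: E → F s gives F s | s. F → E F p gives E F p | E p.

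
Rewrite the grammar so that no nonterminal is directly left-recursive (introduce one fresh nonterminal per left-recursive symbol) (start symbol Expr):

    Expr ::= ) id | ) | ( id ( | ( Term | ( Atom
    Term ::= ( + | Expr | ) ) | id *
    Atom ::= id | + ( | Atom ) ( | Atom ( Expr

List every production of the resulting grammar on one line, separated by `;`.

Expr ::= ) id | ) | ( id ( | ( Term | ( Atom; Term ::= ( + | Expr | ) ) | id *; Atom ::= id Atom1 | + ( Atom1; Atom1 ::= ) ( Atom1 | ( Expr Atom1 | ε

Left recursion appears on Atom.
For Atom: α = {) (, ( Expr}, β = {id, + (}. Rewrite as Atom → β Atom1 and Atom1 → α Atom1 | ε.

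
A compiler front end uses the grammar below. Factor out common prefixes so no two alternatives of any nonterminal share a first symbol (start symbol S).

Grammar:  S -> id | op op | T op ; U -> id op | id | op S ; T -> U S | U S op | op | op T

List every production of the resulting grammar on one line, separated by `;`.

U has alternatives sharing prefix 'id': factor to U → id U' with U' → op | ε.
T has alternatives sharing prefix 'U S': factor to T → U S T' with T' → ε | op.
T has alternatives sharing prefix 'op': factor to T → op T'' with T'' → ε | T.

S -> id | op op | T op; U -> op S | id U'; T -> U S T' | op T''; U' -> op | ε; T' -> ε | op; T'' -> ε | T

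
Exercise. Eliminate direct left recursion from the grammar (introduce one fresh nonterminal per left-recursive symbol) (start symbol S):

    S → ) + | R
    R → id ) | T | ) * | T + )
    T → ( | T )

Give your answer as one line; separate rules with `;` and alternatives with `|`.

T is directly left-recursive.
For T: α = {)}, β = {(}. Rewrite as T → β T' and T' → α T' | ε.

S → ) + | R; R → id ) | T | ) * | T + ); T → ( T'; T' → ) T' | ε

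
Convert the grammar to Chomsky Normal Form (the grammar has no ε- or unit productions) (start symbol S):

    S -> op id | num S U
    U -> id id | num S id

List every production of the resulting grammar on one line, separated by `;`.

S -> X1 X2 | X3 Y1; U -> X2 X2 | X3 Y2; X1 -> op; X2 -> id; X3 -> num; Y1 -> S U; Y2 -> S X2

Introduce a nonterminal for each terminal appearing in a rule of length ≥ 2: X1 → op, X2 → id, X3 → num.
Binarize each right-hand side of length ≥ 3 by chaining fresh nonterminals (Y1, Y2, …): affected rules were S → X3 S U; U → X3 S X2.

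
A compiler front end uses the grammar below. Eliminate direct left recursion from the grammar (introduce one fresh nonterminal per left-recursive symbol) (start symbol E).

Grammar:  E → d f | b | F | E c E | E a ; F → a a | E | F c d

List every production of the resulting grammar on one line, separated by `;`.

Left recursion appears on E, F.
For E: α = {c E, a}, β = {d f, b, F}. Rewrite as E → β E' and E' → α E' | ε.
For F: α = {c d}, β = {a a, E}. Rewrite as F → β F' and F' → α F' | ε.

E → d f E' | b E' | F E'; F → a a F' | E F'; E' → c E E' | a E' | ε; F' → c d F' | ε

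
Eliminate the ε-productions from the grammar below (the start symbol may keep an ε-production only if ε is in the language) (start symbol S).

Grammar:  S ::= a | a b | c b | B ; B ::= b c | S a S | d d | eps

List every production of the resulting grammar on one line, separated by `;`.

Nullable set = {B, S}.
ε ∈ L(G) since S is nullable, so keep S → ε.
For each production, add variants omitting each subset of nullable occurrences: B → S a S gives S a S | S a | a S | a.

S ::= a | a b | c b | B | ε; B ::= b c | S a S | S a | a S | a | d d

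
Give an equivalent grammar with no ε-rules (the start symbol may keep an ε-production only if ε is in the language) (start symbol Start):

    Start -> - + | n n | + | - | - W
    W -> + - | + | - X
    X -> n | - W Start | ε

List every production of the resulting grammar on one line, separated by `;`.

The nullable symbols are {X}.
ε ∉ L(G), so no ε-production is kept.
Expand every rule over subsets of its nullable positions: W → - X gives - X | -.

Start -> - + | n n | + | - | - W; W -> + - | + | - X | -; X -> n | - W Start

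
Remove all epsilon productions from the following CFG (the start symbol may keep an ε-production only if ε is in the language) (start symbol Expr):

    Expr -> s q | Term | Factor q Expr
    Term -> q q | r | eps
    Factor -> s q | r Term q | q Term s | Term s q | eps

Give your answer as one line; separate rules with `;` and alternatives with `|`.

Nullable nonterminals: {Expr, Factor, Term}.
ε ∈ L(G) since Expr is nullable, so keep Expr → ε.
For each production, add variants omitting each subset of nullable occurrences: Expr → Factor q Expr gives Factor q Expr | Factor q | q Expr | q. Factor → r Term q gives r Term q | r q. Factor → q Term s gives q Term s | q s.

Expr -> s q | Term | Factor q Expr | Factor q | q Expr | q | eps; Term -> q q | r; Factor -> s q | r Term q | r q | q Term s | q s | Term s q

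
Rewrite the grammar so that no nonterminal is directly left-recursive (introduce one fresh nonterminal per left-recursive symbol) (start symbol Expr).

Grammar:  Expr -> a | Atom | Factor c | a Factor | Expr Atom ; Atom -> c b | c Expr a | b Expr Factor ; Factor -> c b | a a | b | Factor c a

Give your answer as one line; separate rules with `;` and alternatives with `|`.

Expr -> a Expr1 | Atom Expr1 | Factor c Expr1 | a Factor Expr1; Atom -> c b | c Expr a | b Expr Factor; Factor -> c b Factor1 | a a Factor1 | b Factor1; Expr1 -> Atom Expr1 | ε; Factor1 -> c a Factor1 | ε

Left recursion appears on Expr, Factor.
For Expr: α = {Atom}, β = {a, Atom, Factor c, a Factor}. Rewrite as Expr → β Expr1 and Expr1 → α Expr1 | ε.
For Factor: α = {c a}, β = {c b, a a, b}. Rewrite as Factor → β Factor1 and Factor1 → α Factor1 | ε.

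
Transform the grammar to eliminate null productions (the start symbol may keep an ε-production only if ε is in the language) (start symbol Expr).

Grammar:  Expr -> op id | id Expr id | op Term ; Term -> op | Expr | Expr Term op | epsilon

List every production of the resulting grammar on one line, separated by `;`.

Expr -> op id | id Expr id | op Term | op; Term -> op | Expr | Expr Term op | Expr op

Nullable nonterminals: {Term}.
ε ∉ L(G), so no ε-production is kept.
Add the nullable-subset variants: Expr → op Term gives op Term | op. Term → Expr Term op gives Expr Term op | Expr op.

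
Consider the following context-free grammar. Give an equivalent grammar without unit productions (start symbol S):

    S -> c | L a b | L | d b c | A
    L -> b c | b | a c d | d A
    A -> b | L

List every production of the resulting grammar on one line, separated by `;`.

Unit pairs: A ⇒* {L}; S ⇒* {A, L}.
For each unit pair (A, B), copy every non-unit production of B to A, then drop all unit productions.

S -> b c | b | a c d | d A | c | L a b | d b c; L -> b c | b | a c d | d A; A -> b c | b | a c d | d A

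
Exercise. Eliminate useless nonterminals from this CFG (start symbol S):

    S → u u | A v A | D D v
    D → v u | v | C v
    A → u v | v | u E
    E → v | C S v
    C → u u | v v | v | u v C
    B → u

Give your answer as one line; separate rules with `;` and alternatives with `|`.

Generating nonterminals: {A, B, C, D, E, S}.
Reachable from S after that: {A, C, D, E, S}.
Removed useless symbols: {B} and every production mentioning them.

S → u u | A v A | D D v; D → v u | v | C v; A → u v | v | u E; E → v | C S v; C → u u | v v | v | u v C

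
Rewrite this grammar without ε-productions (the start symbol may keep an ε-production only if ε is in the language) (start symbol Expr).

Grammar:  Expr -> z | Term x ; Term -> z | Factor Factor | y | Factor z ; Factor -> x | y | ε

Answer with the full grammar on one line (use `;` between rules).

Expr -> z | Term x | x; Term -> z | Factor Factor | Factor | y | Factor z; Factor -> x | y

Nullable nonterminals: {Factor, Term}.
ε ∉ L(G), so no ε-production is kept.
Expand every rule over subsets of its nullable positions: Expr → Term x gives Term x | x. Term → Factor Factor gives Factor Factor | Factor.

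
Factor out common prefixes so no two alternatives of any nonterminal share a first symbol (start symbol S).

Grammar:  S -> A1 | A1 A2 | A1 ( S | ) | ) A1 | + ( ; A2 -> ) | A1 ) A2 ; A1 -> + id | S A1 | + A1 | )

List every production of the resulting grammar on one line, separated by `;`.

S -> + ( | A1 S' | ) S''; A2 -> ) | A1 ) A2; A1 -> S A1 | ) | + A1'; S' -> epsilon | A2 | ( S; S'' -> epsilon | A1; A1' -> id | A1

S has alternatives sharing prefix 'A1': factor to S → A1 S' with S' → ε | A2 | ( S.
S has alternatives sharing prefix ')': factor to S → ) S'' with S'' → ε | A1.
A1 has alternatives sharing prefix '+': factor to A1 → + A1' with A1' → id | A1.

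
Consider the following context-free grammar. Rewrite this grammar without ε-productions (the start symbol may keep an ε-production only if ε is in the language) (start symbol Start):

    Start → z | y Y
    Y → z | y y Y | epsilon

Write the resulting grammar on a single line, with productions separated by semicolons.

Start → z | y Y | y; Y → z | y y Y | y y

Nullable nonterminals: {Y}.
ε ∉ L(G), so no ε-production is kept.
Expand every rule over subsets of its nullable positions: Start → y Y gives y Y | y. Y → y y Y gives y y Y | y y.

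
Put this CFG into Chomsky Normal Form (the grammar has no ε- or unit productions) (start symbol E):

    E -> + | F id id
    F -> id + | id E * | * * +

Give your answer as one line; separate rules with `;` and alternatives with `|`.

Introduce a nonterminal for each terminal appearing in a rule of length ≥ 2: X1 → id, X2 → +, X3 → *.
Binarize each right-hand side of length ≥ 3 by chaining fresh nonterminals (Y1, Y2, …): affected rules were E → F X1 X1; F → X1 E X3; F → X3 X3 X2.

E -> + | F Y1; F -> X1 X2 | X1 Y2 | X3 Y3; X1 -> id; X2 -> +; X3 -> *; Y1 -> X1 X1; Y2 -> E X3; Y3 -> X3 X2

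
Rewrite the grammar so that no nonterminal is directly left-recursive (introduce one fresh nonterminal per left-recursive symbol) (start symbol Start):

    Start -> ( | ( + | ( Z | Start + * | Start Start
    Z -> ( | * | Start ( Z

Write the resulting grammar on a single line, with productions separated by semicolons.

Start is directly left-recursive.
For Start: α = {+ *, Start}, β = {(, ( +, ( Z}. Rewrite as Start → β Start1 and Start1 → α Start1 | ε.

Start -> ( Start1 | ( + Start1 | ( Z Start1; Z -> ( | * | Start ( Z; Start1 -> + * Start1 | Start Start1 | eps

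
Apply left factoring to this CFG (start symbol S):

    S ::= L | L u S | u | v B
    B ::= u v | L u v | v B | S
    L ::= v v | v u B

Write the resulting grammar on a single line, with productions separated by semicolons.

S ::= u | v B | L S'; B ::= u v | L u v | v B | S; L ::= v L'; S' ::= epsilon | u S; L' ::= v | u B

S has alternatives sharing prefix 'L': factor to S → L S' with S' → ε | u S.
L has alternatives sharing prefix 'v': factor to L → v L' with L' → v | u B.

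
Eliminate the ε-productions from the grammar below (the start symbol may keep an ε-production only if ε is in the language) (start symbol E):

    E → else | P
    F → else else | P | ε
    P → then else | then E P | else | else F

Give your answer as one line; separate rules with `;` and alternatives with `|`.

E → else | P; F → else else | P; P → then else | then E P | else | else F

The nullable symbols are {F}.
ε ∉ L(G), so no ε-production is kept.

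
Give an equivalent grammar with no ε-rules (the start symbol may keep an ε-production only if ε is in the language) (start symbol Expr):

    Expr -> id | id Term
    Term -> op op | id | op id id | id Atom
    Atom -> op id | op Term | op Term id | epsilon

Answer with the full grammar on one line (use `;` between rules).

The nullable symbols are {Atom}.
ε ∉ L(G), so no ε-production is kept.

Expr -> id | id Term; Term -> op op | id | op id id | id Atom; Atom -> op id | op Term | op Term id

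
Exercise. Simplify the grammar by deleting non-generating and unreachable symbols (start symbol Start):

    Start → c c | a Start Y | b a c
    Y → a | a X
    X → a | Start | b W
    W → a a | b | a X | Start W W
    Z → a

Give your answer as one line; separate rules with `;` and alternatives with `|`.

Generating nonterminals: {Start, W, X, Y, Z}.
Reachable from Start after that: {Start, W, X, Y}.
Removed useless symbols: {Z} and every production mentioning them.

Start → c c | a Start Y | b a c; Y → a | a X; X → a | Start | b W; W → a a | b | a X | Start W W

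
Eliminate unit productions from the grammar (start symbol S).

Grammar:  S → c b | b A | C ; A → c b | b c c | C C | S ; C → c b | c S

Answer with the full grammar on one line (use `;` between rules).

S → c b | c S | b A; A → c b | c S | b A | b c c | C C; C → c b | c S

Unit pairs: A ⇒* {C, S}; S ⇒* {C}.
Replace each nonterminal's rules with the union of the non-unit rules of every nonterminal it unit-derives.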